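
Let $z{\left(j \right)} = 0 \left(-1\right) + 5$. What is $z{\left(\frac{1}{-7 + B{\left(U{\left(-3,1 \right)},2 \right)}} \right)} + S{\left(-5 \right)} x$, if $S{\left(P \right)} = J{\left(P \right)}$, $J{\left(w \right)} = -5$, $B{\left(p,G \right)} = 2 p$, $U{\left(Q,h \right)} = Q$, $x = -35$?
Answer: $180$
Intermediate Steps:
$S{\left(P \right)} = -5$
$z{\left(j \right)} = 5$ ($z{\left(j \right)} = 0 + 5 = 5$)
$z{\left(\frac{1}{-7 + B{\left(U{\left(-3,1 \right)},2 \right)}} \right)} + S{\left(-5 \right)} x = 5 - -175 = 5 + 175 = 180$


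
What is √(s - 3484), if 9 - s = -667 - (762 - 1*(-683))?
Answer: I*√1363 ≈ 36.919*I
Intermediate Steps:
s = 2121 (s = 9 - (-667 - (762 - 1*(-683))) = 9 - (-667 - (762 + 683)) = 9 - (-667 - 1*1445) = 9 - (-667 - 1445) = 9 - 1*(-2112) = 9 + 2112 = 2121)
√(s - 3484) = √(2121 - 3484) = √(-1363) = I*√1363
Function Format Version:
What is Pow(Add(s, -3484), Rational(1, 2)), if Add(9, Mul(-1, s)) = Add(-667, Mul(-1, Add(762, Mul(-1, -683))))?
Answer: Mul(I, Pow(1363, Rational(1, 2))) ≈ Mul(36.919, I)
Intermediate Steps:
s = 2121 (s = Add(9, Mul(-1, Add(-667, Mul(-1, Add(762, Mul(-1, -683)))))) = Add(9, Mul(-1, Add(-667, Mul(-1, Add(762, 683))))) = Add(9, Mul(-1, Add(-667, Mul(-1, 1445)))) = Add(9, Mul(-1, Add(-667, -1445))) = Add(9, Mul(-1, -2112)) = Add(9, 2112) = 2121)
Pow(Add(s, -3484), Rational(1, 2)) = Pow(Add(2121, -3484), Rational(1, 2)) = Pow(-1363, Rational(1, 2)) = Mul(I, Pow(1363, Rational(1, 2)))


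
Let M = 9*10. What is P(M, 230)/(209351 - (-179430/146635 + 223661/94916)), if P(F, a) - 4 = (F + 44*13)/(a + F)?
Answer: 675719271893/23309864447006440 ≈ 2.8989e-5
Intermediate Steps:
M = 90
P(F, a) = 4 + (572 + F)/(F + a) (P(F, a) = 4 + (F + 44*13)/(a + F) = 4 + (F + 572)/(F + a) = 4 + (572 + F)/(F + a))
P(M, 230)/(209351 - (-179430/146635 + 223661/94916)) = ((572 + 4*230 + 5*90)/(90 + 230))/(209351 - (-179430/146635 + 223661/94916)) = ((572 + 920 + 450)/320)/(209351 - (-179430*1/146635 + 223661*(1/94916))) = ((1/320)*1942)/(209351 - (-35886/29327 + 223661/94916)) = 971/(160*(209351 - 1*3153150571/2783601532)) = 971/(160*(209351 - 3153150571/2783601532)) = 971/(160*(582746611175161/2783601532)) = (971/160)*(2783601532/582746611175161) = 675719271893/23309864447006440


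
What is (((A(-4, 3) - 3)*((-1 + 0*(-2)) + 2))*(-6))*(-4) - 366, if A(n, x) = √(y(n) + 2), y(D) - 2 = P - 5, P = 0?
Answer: -438 + 24*I ≈ -438.0 + 24.0*I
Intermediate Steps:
y(D) = -3 (y(D) = 2 + (0 - 5) = 2 - 5 = -3)
A(n, x) = I (A(n, x) = √(-3 + 2) = √(-1) = I)
(((A(-4, 3) - 3)*((-1 + 0*(-2)) + 2))*(-6))*(-4) - 366 = (((I - 3)*((-1 + 0*(-2)) + 2))*(-6))*(-4) - 366 = (((-3 + I)*((-1 + 0) + 2))*(-6))*(-4) - 366 = (((-3 + I)*(-1 + 2))*(-6))*(-4) - 366 = (((-3 + I)*1)*(-6))*(-4) - 366 = ((-3 + I)*(-6))*(-4) - 366 = (18 - 6*I)*(-4) - 366 = (-72 + 24*I) - 366 = -438 + 24*I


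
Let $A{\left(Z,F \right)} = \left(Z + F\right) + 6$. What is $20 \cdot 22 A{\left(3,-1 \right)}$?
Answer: $3520$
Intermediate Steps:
$A{\left(Z,F \right)} = 6 + F + Z$ ($A{\left(Z,F \right)} = \left(F + Z\right) + 6 = 6 + F + Z$)
$20 \cdot 22 A{\left(3,-1 \right)} = 20 \cdot 22 \left(6 - 1 + 3\right) = 440 \cdot 8 = 3520$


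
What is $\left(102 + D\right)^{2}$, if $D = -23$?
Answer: $6241$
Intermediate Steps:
$\left(102 + D\right)^{2} = \left(102 - 23\right)^{2} = 79^{2} = 6241$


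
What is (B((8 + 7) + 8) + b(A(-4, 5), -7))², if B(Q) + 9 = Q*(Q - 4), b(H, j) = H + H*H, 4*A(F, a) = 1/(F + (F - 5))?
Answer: 1339253022121/7311616 ≈ 1.8317e+5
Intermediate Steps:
A(F, a) = 1/(4*(-5 + 2*F)) (A(F, a) = 1/(4*(F + (F - 5))) = 1/(4*(F + (-5 + F))) = 1/(4*(-5 + 2*F)))
b(H, j) = H + H²
B(Q) = -9 + Q*(-4 + Q) (B(Q) = -9 + Q*(Q - 4) = -9 + Q*(-4 + Q))
(B((8 + 7) + 8) + b(A(-4, 5), -7))² = ((-9 + ((8 + 7) + 8)² - 4*((8 + 7) + 8)) + (1/(4*(-5 + 2*(-4))))*(1 + 1/(4*(-5 + 2*(-4)))))² = ((-9 + (15 + 8)² - 4*(15 + 8)) + (1/(4*(-5 - 8)))*(1 + 1/(4*(-5 - 8))))² = ((-9 + 23² - 4*23) + ((¼)/(-13))*(1 + (¼)/(-13)))² = ((-9 + 529 - 92) + ((¼)*(-1/13))*(1 + (¼)*(-1/13)))² = (428 - (1 - 1/52)/52)² = (428 - 1/52*51/52)² = (428 - 51/2704)² = (1157261/2704)² = 1339253022121/7311616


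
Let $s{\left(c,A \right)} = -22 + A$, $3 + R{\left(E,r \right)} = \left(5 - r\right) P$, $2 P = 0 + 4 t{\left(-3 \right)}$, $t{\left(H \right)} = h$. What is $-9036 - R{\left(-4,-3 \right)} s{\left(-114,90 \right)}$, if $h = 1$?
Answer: $-9920$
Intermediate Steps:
$t{\left(H \right)} = 1$
$P = 2$ ($P = \frac{0 + 4 \cdot 1}{2} = \frac{0 + 4}{2} = \frac{1}{2} \cdot 4 = 2$)
$R{\left(E,r \right)} = 7 - 2 r$ ($R{\left(E,r \right)} = -3 + \left(5 - r\right) 2 = -3 - \left(-10 + 2 r\right) = 7 - 2 r$)
$-9036 - R{\left(-4,-3 \right)} s{\left(-114,90 \right)} = -9036 - \left(7 - -6\right) \left(-22 + 90\right) = -9036 - \left(7 + 6\right) 68 = -9036 - 13 \cdot 68 = -9036 - 884 = -9920$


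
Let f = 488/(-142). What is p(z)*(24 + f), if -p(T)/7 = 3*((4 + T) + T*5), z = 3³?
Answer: -5089560/71 ≈ -71684.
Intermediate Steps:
z = 27
f = -244/71 (f = 488*(-1/142) = -244/71 ≈ -3.4366)
p(T) = -84 - 126*T (p(T) = -21*((4 + T) + T*5) = -21*((4 + T) + 5*T) = -21*(4 + 6*T) = -7*(12 + 18*T) = -84 - 126*T)
p(z)*(24 + f) = (-84 - 126*27)*(24 - 244/71) = (-84 - 3402)*(1460/71) = -3486*1460/71 = -5089560/71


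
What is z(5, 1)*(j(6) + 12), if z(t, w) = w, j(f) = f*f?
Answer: 48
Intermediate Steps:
j(f) = f²
z(5, 1)*(j(6) + 12) = 1*(6² + 12) = 1*(36 + 12) = 1*48 = 48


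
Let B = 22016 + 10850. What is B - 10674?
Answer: 22192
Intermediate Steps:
B = 32866
B - 10674 = 32866 - 10674 = 22192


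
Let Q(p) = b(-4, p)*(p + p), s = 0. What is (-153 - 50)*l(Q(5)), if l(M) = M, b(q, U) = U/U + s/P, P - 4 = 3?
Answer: -2030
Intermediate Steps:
P = 7 (P = 4 + 3 = 7)
b(q, U) = 1 (b(q, U) = U/U + 0/7 = 1 + 0*(1/7) = 1 + 0 = 1)
Q(p) = 2*p (Q(p) = 1*(p + p) = 1*(2*p) = 2*p)
(-153 - 50)*l(Q(5)) = (-153 - 50)*(2*5) = -203*10 = -2030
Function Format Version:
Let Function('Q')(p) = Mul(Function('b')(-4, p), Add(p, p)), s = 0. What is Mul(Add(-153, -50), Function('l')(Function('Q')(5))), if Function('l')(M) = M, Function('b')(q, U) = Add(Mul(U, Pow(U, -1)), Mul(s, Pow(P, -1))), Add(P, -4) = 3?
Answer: -2030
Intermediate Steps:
P = 7 (P = Add(4, 3) = 7)
Function('b')(q, U) = 1 (Function('b')(q, U) = Add(Mul(U, Pow(U, -1)), Mul(0, Pow(7, -1))) = Add(1, Mul(0, Rational(1, 7))) = Add(1, 0) = 1)
Function('Q')(p) = Mul(2, p) (Function('Q')(p) = Mul(1, Add(p, p)) = Mul(1, Mul(2, p)) = Mul(2, p))
Mul(Add(-153, -50), Function('l')(Function('Q')(5))) = Mul(Add(-153, -50), Mul(2, 5)) = Mul(-203, 10) = -2030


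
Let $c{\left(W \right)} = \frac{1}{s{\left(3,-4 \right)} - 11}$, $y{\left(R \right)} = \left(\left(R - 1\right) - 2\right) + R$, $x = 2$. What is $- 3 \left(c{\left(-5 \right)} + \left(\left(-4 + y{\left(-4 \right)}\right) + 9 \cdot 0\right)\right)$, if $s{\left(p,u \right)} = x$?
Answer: $\frac{136}{3} \approx 45.333$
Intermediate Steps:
$y{\left(R \right)} = -3 + 2 R$ ($y{\left(R \right)} = \left(\left(R - 1\right) - 2\right) + R = \left(\left(-1 + R\right) - 2\right) + R = \left(-3 + R\right) + R = -3 + 2 R$)
$s{\left(p,u \right)} = 2$
$c{\left(W \right)} = - \frac{1}{9}$ ($c{\left(W \right)} = \frac{1}{2 - 11} = \frac{1}{-9} = - \frac{1}{9}$)
$- 3 \left(c{\left(-5 \right)} + \left(\left(-4 + y{\left(-4 \right)}\right) + 9 \cdot 0\right)\right) = - 3 \left(- \frac{1}{9} + \left(\left(-4 + \left(-3 + 2 \left(-4\right)\right)\right) + 9 \cdot 0\right)\right) = - 3 \left(- \frac{1}{9} + \left(\left(-4 - 11\right) + 0\right)\right) = - 3 \left(- \frac{1}{9} + \left(-15 + 0\right)\right) = - 3 \left(- \frac{1}{9} - 15\right) = \left(-3\right) \left(- \frac{136}{9}\right) = \frac{136}{3}$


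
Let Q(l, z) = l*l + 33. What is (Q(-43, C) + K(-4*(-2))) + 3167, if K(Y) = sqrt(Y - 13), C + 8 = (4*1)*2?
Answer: 5049 + I*sqrt(5) ≈ 5049.0 + 2.2361*I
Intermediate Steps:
C = 0 (C = -8 + (4*1)*2 = -8 + 4*2 = -8 + 8 = 0)
Q(l, z) = 33 + l**2 (Q(l, z) = l**2 + 33 = 33 + l**2)
K(Y) = sqrt(-13 + Y)
(Q(-43, C) + K(-4*(-2))) + 3167 = ((33 + (-43)**2) + sqrt(-13 - 4*(-2))) + 3167 = ((33 + 1849) + sqrt(-13 + 8)) + 3167 = (1882 + sqrt(-5)) + 3167 = (1882 + I*sqrt(5)) + 3167 = 5049 + I*sqrt(5)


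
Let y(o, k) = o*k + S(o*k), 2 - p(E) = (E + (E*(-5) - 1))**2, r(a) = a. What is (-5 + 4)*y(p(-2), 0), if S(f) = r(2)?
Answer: -2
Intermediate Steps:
S(f) = 2
p(E) = 2 - (-1 - 4*E)**2 (p(E) = 2 - (E + (E*(-5) - 1))**2 = 2 - (E + (-5*E - 1))**2 = 2 - (E + (-1 - 5*E))**2 = 2 - (-1 - 4*E)**2)
y(o, k) = 2 + k*o (y(o, k) = o*k + 2 = k*o + 2 = 2 + k*o)
(-5 + 4)*y(p(-2), 0) = (-5 + 4)*(2 + 0*(2 - (1 + 4*(-2))**2)) = -(2 + 0*(2 - (1 - 8)**2)) = -(2 + 0*(2 - 1*(-7)**2)) = -(2 + 0*(2 - 1*49)) = -(2 + 0*(2 - 49)) = -(2 + 0*(-47)) = -(2 + 0) = -1*2 = -2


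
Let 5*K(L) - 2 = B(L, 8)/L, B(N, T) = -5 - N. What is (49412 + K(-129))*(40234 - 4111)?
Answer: 383757193834/215 ≈ 1.7849e+9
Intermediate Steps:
K(L) = 2/5 + (-5 - L)/(5*L) (K(L) = 2/5 + ((-5 - L)/L)/5 = 2/5 + (-5 - L)/(5*L))
(49412 + K(-129))*(40234 - 4111) = (49412 + (1/5)*(-5 - 129)/(-129))*(40234 - 4111) = (49412 + (1/5)*(-1/129)*(-134))*36123 = (49412 + 134/645)*36123 = (31870874/645)*36123 = 383757193834/215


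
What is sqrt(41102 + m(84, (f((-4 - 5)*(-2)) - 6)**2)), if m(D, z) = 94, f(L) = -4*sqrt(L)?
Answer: 2*sqrt(10299) ≈ 202.97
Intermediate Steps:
sqrt(41102 + m(84, (f((-4 - 5)*(-2)) - 6)**2)) = sqrt(41102 + 94) = sqrt(41196) = 2*sqrt(10299)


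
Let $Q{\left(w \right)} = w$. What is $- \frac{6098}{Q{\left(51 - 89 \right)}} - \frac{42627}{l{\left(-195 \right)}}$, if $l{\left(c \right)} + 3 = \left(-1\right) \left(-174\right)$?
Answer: $- \frac{5062}{57} \approx -88.807$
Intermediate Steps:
$l{\left(c \right)} = 171$ ($l{\left(c \right)} = -3 - -174 = -3 + 174 = 171$)
$- \frac{6098}{Q{\left(51 - 89 \right)}} - \frac{42627}{l{\left(-195 \right)}} = - \frac{6098}{51 - 89} - \frac{42627}{171} = - \frac{6098}{51 - 89} - \frac{14209}{57} = - \frac{6098}{-38} - \frac{14209}{57} = \left(-6098\right) \left(- \frac{1}{38}\right) - \frac{14209}{57} = \frac{3049}{19} - \frac{14209}{57} = - \frac{5062}{57}$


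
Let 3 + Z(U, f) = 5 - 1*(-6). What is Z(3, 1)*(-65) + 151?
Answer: -369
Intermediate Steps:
Z(U, f) = 8 (Z(U, f) = -3 + (5 - 1*(-6)) = -3 + (5 + 6) = -3 + 11 = 8)
Z(3, 1)*(-65) + 151 = 8*(-65) + 151 = -520 + 151 = -369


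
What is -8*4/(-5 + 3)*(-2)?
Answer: -32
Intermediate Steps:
-8*4/(-5 + 3)*(-2) = -8*4/(-2)*(-2) = -8*(-½*4)*(-2) = -(-16)*(-2) = -8*4 = -32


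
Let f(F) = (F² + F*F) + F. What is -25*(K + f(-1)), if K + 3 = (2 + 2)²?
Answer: -350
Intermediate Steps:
f(F) = F + 2*F² (f(F) = (F² + F²) + F = 2*F² + F = F + 2*F²)
K = 13 (K = -3 + (2 + 2)² = -3 + 4² = -3 + 16 = 13)
-25*(K + f(-1)) = -25*(13 - (1 + 2*(-1))) = -25*(13 - (1 - 2)) = -25*(13 - 1*(-1)) = -25*(13 + 1) = -25*14 = -350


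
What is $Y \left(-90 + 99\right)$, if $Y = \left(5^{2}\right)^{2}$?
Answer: $5625$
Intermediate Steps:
$Y = 625$ ($Y = 25^{2} = 625$)
$Y \left(-90 + 99\right) = 625 \left(-90 + 99\right) = 625 \cdot 9 = 5625$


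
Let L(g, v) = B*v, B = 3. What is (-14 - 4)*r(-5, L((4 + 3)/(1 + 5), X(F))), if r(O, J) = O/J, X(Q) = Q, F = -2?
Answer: -15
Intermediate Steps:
L(g, v) = 3*v
(-14 - 4)*r(-5, L((4 + 3)/(1 + 5), X(F))) = (-14 - 4)*(-5/(3*(-2))) = -(-90)/(-6) = -(-90)*(-1)/6 = -18*5/6 = -15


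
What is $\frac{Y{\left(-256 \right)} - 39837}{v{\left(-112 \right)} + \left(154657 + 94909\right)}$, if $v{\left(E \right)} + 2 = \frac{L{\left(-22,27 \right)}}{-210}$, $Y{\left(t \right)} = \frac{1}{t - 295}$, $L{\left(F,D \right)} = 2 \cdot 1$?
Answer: $- \frac{2304769740}{14438524669} \approx -0.15963$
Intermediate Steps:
$L{\left(F,D \right)} = 2$
$Y{\left(t \right)} = \frac{1}{-295 + t}$ ($Y{\left(t \right)} = \frac{1}{t - 295} = \frac{1}{-295 + t}$)
$v{\left(E \right)} = - \frac{211}{105}$ ($v{\left(E \right)} = -2 + \frac{2}{-210} = -2 + 2 \left(- \frac{1}{210}\right) = -2 - \frac{1}{105} = - \frac{211}{105}$)
$\frac{Y{\left(-256 \right)} - 39837}{v{\left(-112 \right)} + \left(154657 + 94909\right)} = \frac{\frac{1}{-295 - 256} - 39837}{- \frac{211}{105} + \left(154657 + 94909\right)} = \frac{\frac{1}{-551} - 39837}{- \frac{211}{105} + 249566} = \frac{- \frac{1}{551} - 39837}{\frac{26204219}{105}} = \left(- \frac{21950188}{551}\right) \frac{105}{26204219} = - \frac{2304769740}{14438524669}$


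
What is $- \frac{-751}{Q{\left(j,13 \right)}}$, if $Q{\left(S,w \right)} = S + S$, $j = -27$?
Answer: $- \frac{751}{54} \approx -13.907$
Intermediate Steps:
$Q{\left(S,w \right)} = 2 S$
$- \frac{-751}{Q{\left(j,13 \right)}} = - \frac{-751}{2 \left(-27\right)} = - \frac{-751}{-54} = - \frac{\left(-751\right) \left(-1\right)}{54} = \left(-1\right) \frac{751}{54} = - \frac{751}{54}$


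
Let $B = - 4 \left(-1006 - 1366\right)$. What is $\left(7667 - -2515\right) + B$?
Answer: $19670$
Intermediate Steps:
$B = 9488$ ($B = - 4 \left(-1006 - 1366\right) = \left(-4\right) \left(-2372\right) = 9488$)
$\left(7667 - -2515\right) + B = \left(7667 - -2515\right) + 9488 = \left(7667 + 2515\right) + 9488 = 10182 + 9488 = 19670$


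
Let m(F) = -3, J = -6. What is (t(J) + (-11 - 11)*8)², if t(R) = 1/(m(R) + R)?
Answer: 2512225/81 ≈ 31015.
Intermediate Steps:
t(R) = 1/(-3 + R)
(t(J) + (-11 - 11)*8)² = (1/(-3 - 6) + (-11 - 11)*8)² = (1/(-9) - 22*8)² = (-⅑ - 176)² = (-1585/9)² = 2512225/81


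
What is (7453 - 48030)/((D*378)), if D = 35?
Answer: -40577/13230 ≈ -3.0670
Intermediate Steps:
(7453 - 48030)/((D*378)) = (7453 - 48030)/((35*378)) = -40577/13230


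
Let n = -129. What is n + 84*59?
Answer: 4827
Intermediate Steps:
n + 84*59 = -129 + 84*59 = -129 + 4956 = 4827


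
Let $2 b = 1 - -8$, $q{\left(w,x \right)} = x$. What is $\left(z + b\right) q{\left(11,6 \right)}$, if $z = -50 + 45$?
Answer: $-3$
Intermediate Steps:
$b = \frac{9}{2}$ ($b = \frac{1 - -8}{2} = \frac{1 + 8}{2} = \frac{1}{2} \cdot 9 = \frac{9}{2} \approx 4.5$)
$z = -5$
$\left(z + b\right) q{\left(11,6 \right)} = \left(-5 + \frac{9}{2}\right) 6 = \left(- \frac{1}{2}\right) 6 = -3$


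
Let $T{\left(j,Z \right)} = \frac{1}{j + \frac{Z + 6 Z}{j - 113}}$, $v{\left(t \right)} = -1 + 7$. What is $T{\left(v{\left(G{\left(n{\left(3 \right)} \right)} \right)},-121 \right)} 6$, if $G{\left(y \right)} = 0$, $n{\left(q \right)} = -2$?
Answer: $\frac{642}{1489} \approx 0.43116$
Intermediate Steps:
$v{\left(t \right)} = 6$
$T{\left(j,Z \right)} = \frac{1}{j + \frac{7 Z}{-113 + j}}$
$T{\left(v{\left(G{\left(n{\left(3 \right)} \right)} \right)},-121 \right)} 6 = \frac{-113 + 6}{6^{2} - 678 + 7 \left(-121\right)} 6 = \frac{1}{36 - 678 - 847} \left(-107\right) 6 = \frac{1}{-1489} \left(-107\right) 6 = \left(- \frac{1}{1489}\right) \left(-107\right) 6 = \frac{107}{1489} \cdot 6 = \frac{642}{1489}$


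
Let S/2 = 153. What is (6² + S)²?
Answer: 116964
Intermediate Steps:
S = 306 (S = 2*153 = 306)
(6² + S)² = (6² + 306)² = (36 + 306)² = 342² = 116964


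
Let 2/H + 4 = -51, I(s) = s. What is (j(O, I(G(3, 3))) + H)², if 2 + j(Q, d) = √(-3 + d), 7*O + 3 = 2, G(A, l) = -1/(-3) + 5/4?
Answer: 99103/36300 - 112*I*√51/165 ≈ 2.7301 - 4.8475*I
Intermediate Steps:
G(A, l) = 19/12 (G(A, l) = -1*(-⅓) + 5*(¼) = ⅓ + 5/4 = 19/12)
O = -⅐ (O = -3/7 + (⅐)*2 = -3/7 + 2/7 = -⅐ ≈ -0.14286)
H = -2/55 (H = 2/(-4 - 51) = 2/(-55) = 2*(-1/55) = -2/55 ≈ -0.036364)
j(Q, d) = -2 + √(-3 + d)
(j(O, I(G(3, 3))) + H)² = ((-2 + √(-3 + 19/12)) - 2/55)² = ((-2 + √(-17/12)) - 2/55)² = ((-2 + I*√51/6) - 2/55)² = (-112/55 + I*√51/6)²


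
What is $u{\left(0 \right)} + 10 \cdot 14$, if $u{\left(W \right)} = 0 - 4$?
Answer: $136$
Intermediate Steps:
$u{\left(W \right)} = -4$
$u{\left(0 \right)} + 10 \cdot 14 = -4 + 10 \cdot 14 = -4 + 140 = 136$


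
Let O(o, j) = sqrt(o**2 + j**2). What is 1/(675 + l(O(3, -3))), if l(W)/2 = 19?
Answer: 1/713 ≈ 0.0014025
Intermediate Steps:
O(o, j) = sqrt(j**2 + o**2)
l(W) = 38 (l(W) = 2*19 = 38)
1/(675 + l(O(3, -3))) = 1/(675 + 38) = 1/713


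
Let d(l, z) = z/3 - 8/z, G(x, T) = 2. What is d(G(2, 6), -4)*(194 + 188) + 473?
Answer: 2183/3 ≈ 727.67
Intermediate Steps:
d(l, z) = -8/z + z/3 (d(l, z) = z*(⅓) - 8/z = z/3 - 8/z = -8/z + z/3)
d(G(2, 6), -4)*(194 + 188) + 473 = (-8/(-4) + (⅓)*(-4))*(194 + 188) + 473 = (-8*(-¼) - 4/3)*382 + 473 = (2 - 4/3)*382 + 473 = (⅔)*382 + 473 = 764/3 + 473 = 2183/3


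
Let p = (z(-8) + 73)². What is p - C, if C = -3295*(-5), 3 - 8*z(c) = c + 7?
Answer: -44291/4 ≈ -11073.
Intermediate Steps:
z(c) = -½ - c/8 (z(c) = 3/8 - (c + 7)/8 = 3/8 - (7 + c)/8 = 3/8 + (-7/8 - c/8) = -½ - c/8)
p = 21609/4 (p = ((-½ - ⅛*(-8)) + 73)² = ((-½ + 1) + 73)² = (½ + 73)² = (147/2)² = 21609/4 ≈ 5402.3)
C = 16475
p - C = 21609/4 - 1*16475 = 21609/4 - 16475 = -44291/4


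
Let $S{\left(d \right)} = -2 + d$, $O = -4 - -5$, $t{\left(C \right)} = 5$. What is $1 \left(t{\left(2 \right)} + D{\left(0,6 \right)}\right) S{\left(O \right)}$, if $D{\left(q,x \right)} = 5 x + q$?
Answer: $-35$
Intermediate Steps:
$D{\left(q,x \right)} = q + 5 x$
$O = 1$ ($O = -4 + 5 = 1$)
$1 \left(t{\left(2 \right)} + D{\left(0,6 \right)}\right) S{\left(O \right)} = 1 \left(5 + \left(0 + 5 \cdot 6\right)\right) \left(-2 + 1\right) = 1 \left(5 + \left(0 + 30\right)\right) \left(-1\right) = 1 \left(5 + 30\right) \left(-1\right) = 1 \cdot 35 \left(-1\right) = 35 \left(-1\right) = -35$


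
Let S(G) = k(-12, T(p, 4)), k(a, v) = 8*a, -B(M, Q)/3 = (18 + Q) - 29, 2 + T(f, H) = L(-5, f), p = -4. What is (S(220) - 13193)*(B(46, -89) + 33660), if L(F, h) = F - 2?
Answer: -451294440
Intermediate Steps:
L(F, h) = -2 + F
T(f, H) = -9 (T(f, H) = -2 + (-2 - 5) = -2 - 7 = -9)
B(M, Q) = 33 - 3*Q (B(M, Q) = -3*((18 + Q) - 29) = -3*(-11 + Q) = 33 - 3*Q)
S(G) = -96 (S(G) = 8*(-12) = -96)
(S(220) - 13193)*(B(46, -89) + 33660) = (-96 - 13193)*((33 - 3*(-89)) + 33660) = -13289*((33 + 267) + 33660) = -13289*(300 + 33660) = -13289*33960 = -451294440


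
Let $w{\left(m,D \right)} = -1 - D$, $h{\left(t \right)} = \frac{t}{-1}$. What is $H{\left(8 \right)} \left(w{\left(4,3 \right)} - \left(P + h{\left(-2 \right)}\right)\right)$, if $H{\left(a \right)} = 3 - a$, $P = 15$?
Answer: $105$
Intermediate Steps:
$h{\left(t \right)} = - t$ ($h{\left(t \right)} = t \left(-1\right) = - t$)
$H{\left(8 \right)} \left(w{\left(4,3 \right)} - \left(P + h{\left(-2 \right)}\right)\right) = \left(3 - 8\right) \left(\left(-1 - 3\right) - \left(15 - -2\right)\right) = \left(3 - 8\right) \left(\left(-1 - 3\right) - \left(15 + 2\right)\right) = - 5 \left(-4 - 17\right) = \left(-5\right) \left(-21\right) = 105$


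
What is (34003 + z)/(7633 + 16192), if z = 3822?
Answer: 1513/953 ≈ 1.5876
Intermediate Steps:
(34003 + z)/(7633 + 16192) = (34003 + 3822)/(7633 + 16192) = 37825/23825 = 37825*(1/23825) = 1513/953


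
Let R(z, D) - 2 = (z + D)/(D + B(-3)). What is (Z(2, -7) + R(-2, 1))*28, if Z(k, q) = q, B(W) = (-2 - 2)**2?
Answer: -2408/17 ≈ -141.65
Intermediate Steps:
B(W) = 16 (B(W) = (-4)**2 = 16)
R(z, D) = 2 + (D + z)/(16 + D) (R(z, D) = 2 + (z + D)/(D + 16) = 2 + (D + z)/(16 + D))
(Z(2, -7) + R(-2, 1))*28 = (-7 + (32 - 2 + 3*1)/(16 + 1))*28 = (-7 + (32 - 2 + 3)/17)*28 = (-7 + (1/17)*33)*28 = (-7 + 33/17)*28 = -86/17*28 = -2408/17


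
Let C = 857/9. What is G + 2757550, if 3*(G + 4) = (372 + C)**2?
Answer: 687765703/243 ≈ 2.8303e+6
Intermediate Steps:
C = 857/9 (C = 857*(1/9) = 857/9 ≈ 95.222)
G = 17681053/243 (G = -4 + (372 + 857/9)**2/3 = -4 + (4205/9)**2/3 = -4 + (1/3)*(17682025/81) = -4 + 17682025/243 = 17681053/243 ≈ 72762.)
G + 2757550 = 17681053/243 + 2757550 = 687765703/243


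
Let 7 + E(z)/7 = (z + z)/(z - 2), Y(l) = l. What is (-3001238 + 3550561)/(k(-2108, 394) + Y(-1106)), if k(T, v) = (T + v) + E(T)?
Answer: -579535765/3012039 ≈ -192.41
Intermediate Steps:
E(z) = -49 + 14*z/(-2 + z) (E(z) = -49 + 7*((z + z)/(z - 2)) = -49 + 7*((2*z)/(-2 + z)) = -49 + 7*(2*z/(-2 + z)) = -49 + 14*z/(-2 + z))
k(T, v) = T + v + 7*(14 - 5*T)/(-2 + T) (k(T, v) = (T + v) + 7*(14 - 5*T)/(-2 + T) = T + v + 7*(14 - 5*T)/(-2 + T))
(-3001238 + 3550561)/(k(-2108, 394) + Y(-1106)) = (-3001238 + 3550561)/((98 - 35*(-2108) + (-2 - 2108)*(-2108 + 394))/(-2 - 2108) - 1106) = 549323/((98 + 73780 - 2110*(-1714))/(-2110) - 1106) = 549323/(-(98 + 73780 + 3616540)/2110 - 1106) = 549323/(-1/2110*3690418 - 1106) = 549323/(-1845209/1055 - 1106) = 549323/(-3012039/1055) = 549323*(-1055/3012039) = -579535765/3012039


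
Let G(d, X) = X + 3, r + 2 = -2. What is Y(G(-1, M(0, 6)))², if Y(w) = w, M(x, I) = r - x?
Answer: 1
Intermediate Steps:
r = -4 (r = -2 - 2 = -4)
M(x, I) = -4 - x
G(d, X) = 3 + X
Y(G(-1, M(0, 6)))² = (3 + (-4 - 1*0))² = (3 + (-4 + 0))² = (3 - 4)² = (-1)² = 1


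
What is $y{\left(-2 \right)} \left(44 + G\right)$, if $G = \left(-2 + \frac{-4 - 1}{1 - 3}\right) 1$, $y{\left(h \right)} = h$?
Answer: $-89$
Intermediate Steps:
$G = \frac{1}{2}$ ($G = \left(-2 - \frac{5}{-2}\right) 1 = \left(-2 - - \frac{5}{2}\right) 1 = \left(-2 + \frac{5}{2}\right) 1 = \frac{1}{2} \cdot 1 = \frac{1}{2} \approx 0.5$)
$y{\left(-2 \right)} \left(44 + G\right) = - 2 \left(44 + \frac{1}{2}\right) = \left(-2\right) \frac{89}{2} = -89$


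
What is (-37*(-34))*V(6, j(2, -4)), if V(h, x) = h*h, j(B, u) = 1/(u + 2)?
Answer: 45288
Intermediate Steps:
j(B, u) = 1/(2 + u)
V(h, x) = h**2
(-37*(-34))*V(6, j(2, -4)) = -37*(-34)*6**2 = 1258*36 = 45288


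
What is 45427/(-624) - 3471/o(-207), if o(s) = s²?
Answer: -216518603/2970864 ≈ -72.881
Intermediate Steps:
45427/(-624) - 3471/o(-207) = 45427/(-624) - 3471/((-207)²) = 45427*(-1/624) - 3471/42849 = -45427/624 - 3471*1/42849 = -45427/624 - 1157/14283 = -216518603/2970864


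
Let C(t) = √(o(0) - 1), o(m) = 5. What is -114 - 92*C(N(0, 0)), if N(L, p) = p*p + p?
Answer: -298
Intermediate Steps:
N(L, p) = p + p² (N(L, p) = p² + p = p + p²)
C(t) = 2 (C(t) = √(5 - 1) = √4 = 2)
-114 - 92*C(N(0, 0)) = -114 - 92*2 = -114 - 184 = -298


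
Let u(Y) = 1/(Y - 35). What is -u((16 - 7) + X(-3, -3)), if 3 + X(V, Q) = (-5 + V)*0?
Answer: 1/29 ≈ 0.034483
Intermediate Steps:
X(V, Q) = -3 (X(V, Q) = -3 + (-5 + V)*0 = -3 + 0 = -3)
u(Y) = 1/(-35 + Y)
-u((16 - 7) + X(-3, -3)) = -1/(-35 + ((16 - 7) - 3)) = -1/(-35 + (9 - 3)) = -1/(-35 + 6) = -1/(-29) = -1*(-1/29) = 1/29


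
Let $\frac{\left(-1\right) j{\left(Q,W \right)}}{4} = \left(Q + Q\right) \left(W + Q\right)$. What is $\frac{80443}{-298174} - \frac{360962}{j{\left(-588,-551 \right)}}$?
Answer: $- \frac{11549018815}{57056191248} \approx -0.20241$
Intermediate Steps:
$j{\left(Q,W \right)} = - 8 Q \left(Q + W\right)$ ($j{\left(Q,W \right)} = - 4 \left(Q + Q\right) \left(W + Q\right) = - 4 \cdot 2 Q \left(Q + W\right) = - 8 Q \left(Q + W\right)$)
$\frac{80443}{-298174} - \frac{360962}{j{\left(-588,-551 \right)}} = \frac{80443}{-298174} - \frac{360962}{\left(-8\right) \left(-588\right) \left(-588 - 551\right)} = 80443 \left(- \frac{1}{298174}\right) - \frac{360962}{\left(-8\right) \left(-588\right) \left(-1139\right)} = - \frac{80443}{298174} - \frac{360962}{-5357856} = - \frac{80443}{298174} - - \frac{25783}{382704} = - \frac{80443}{298174} + \frac{25783}{382704} = - \frac{11549018815}{57056191248}$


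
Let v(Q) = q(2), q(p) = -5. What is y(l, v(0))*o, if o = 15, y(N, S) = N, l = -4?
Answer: -60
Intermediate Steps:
v(Q) = -5
y(l, v(0))*o = -4*15 = -60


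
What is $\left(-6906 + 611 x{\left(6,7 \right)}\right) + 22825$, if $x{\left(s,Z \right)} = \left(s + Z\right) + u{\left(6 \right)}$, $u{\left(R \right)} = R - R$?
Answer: $23862$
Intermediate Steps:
$u{\left(R \right)} = 0$
$x{\left(s,Z \right)} = Z + s$ ($x{\left(s,Z \right)} = \left(s + Z\right) + 0 = \left(Z + s\right) + 0 = Z + s$)
$\left(-6906 + 611 x{\left(6,7 \right)}\right) + 22825 = \left(-6906 + 611 \left(7 + 6\right)\right) + 22825 = \left(-6906 + 611 \cdot 13\right) + 22825 = \left(-6906 + 7943\right) + 22825 = 1037 + 22825 = 23862$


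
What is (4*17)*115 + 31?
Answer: 7851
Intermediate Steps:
(4*17)*115 + 31 = 68*115 + 31 = 7820 + 31 = 7851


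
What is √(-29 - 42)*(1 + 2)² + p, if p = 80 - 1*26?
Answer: 54 + 9*I*√71 ≈ 54.0 + 75.835*I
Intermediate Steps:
p = 54 (p = 80 - 26 = 54)
√(-29 - 42)*(1 + 2)² + p = √(-29 - 42)*(1 + 2)² + 54 = √(-71)*3² + 54 = (I*√71)*9 + 54 = 9*I*√71 + 54 = 54 + 9*I*√71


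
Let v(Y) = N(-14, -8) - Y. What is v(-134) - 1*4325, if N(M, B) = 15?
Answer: -4176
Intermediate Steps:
v(Y) = 15 - Y
v(-134) - 1*4325 = (15 - 1*(-134)) - 1*4325 = (15 + 134) - 4325 = 149 - 4325 = -4176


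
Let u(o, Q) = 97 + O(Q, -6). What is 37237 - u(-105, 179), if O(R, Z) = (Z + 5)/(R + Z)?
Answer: 6425221/173 ≈ 37140.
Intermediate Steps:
O(R, Z) = (5 + Z)/(R + Z)
u(o, Q) = 97 - 1/(-6 + Q) (u(o, Q) = 97 + (5 - 6)/(Q - 6) = 97 - 1/(-6 + Q))
37237 - u(-105, 179) = 37237 - (-583 + 97*179)/(-6 + 179) = 37237 - (-583 + 17363)/173 = 37237 - 16780/173 = 6425221/173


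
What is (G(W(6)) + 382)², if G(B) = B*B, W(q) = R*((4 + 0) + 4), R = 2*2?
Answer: 1976836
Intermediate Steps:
R = 4
W(q) = 32 (W(q) = 4*((4 + 0) + 4) = 4*(4 + 4) = 4*8 = 32)
G(B) = B²
(G(W(6)) + 382)² = (32² + 382)² = (1024 + 382)² = 1406² = 1976836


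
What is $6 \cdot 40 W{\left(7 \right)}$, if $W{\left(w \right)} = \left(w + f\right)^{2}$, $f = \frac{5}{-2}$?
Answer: $4860$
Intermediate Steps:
$f = - \frac{5}{2}$ ($f = 5 \left(- \frac{1}{2}\right) = - \frac{5}{2} \approx -2.5$)
$W{\left(w \right)} = \left(- \frac{5}{2} + w\right)^{2}$ ($W{\left(w \right)} = \left(w - \frac{5}{2}\right)^{2} = \left(- \frac{5}{2} + w\right)^{2}$)
$6 \cdot 40 W{\left(7 \right)} = 6 \cdot 40 \frac{\left(-5 + 2 \cdot 7\right)^{2}}{4} = 240 \frac{\left(-5 + 14\right)^{2}}{4} = 240 \frac{9^{2}}{4} = 240 \cdot \frac{1}{4} \cdot 81 = 240 \cdot \frac{81}{4} = 4860$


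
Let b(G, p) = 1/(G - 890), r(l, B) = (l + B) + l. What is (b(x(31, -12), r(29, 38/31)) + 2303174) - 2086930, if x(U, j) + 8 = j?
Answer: 196782039/910 ≈ 2.1624e+5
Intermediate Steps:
x(U, j) = -8 + j
r(l, B) = B + 2*l (r(l, B) = (B + l) + l = B + 2*l)
b(G, p) = 1/(-890 + G)
(b(x(31, -12), r(29, 38/31)) + 2303174) - 2086930 = (1/(-890 + (-8 - 12)) + 2303174) - 2086930 = (1/(-890 - 20) + 2303174) - 2086930 = (1/(-910) + 2303174) - 2086930 = (-1/910 + 2303174) - 2086930 = 2095888339/910 - 2086930 = 196782039/910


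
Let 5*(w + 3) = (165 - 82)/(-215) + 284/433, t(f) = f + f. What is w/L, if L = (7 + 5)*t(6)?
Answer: -171413/8378550 ≈ -0.020459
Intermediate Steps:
t(f) = 2*f
w = -1371304/465475 (w = -3 + ((165 - 82)/(-215) + 284/433)/5 = -3 + (83*(-1/215) + 284*(1/433))/5 = -3 + (-83/215 + 284/433)/5 = -3 + (⅕)*(25121/93095) = -3 + 25121/465475 = -1371304/465475 ≈ -2.9460)
L = 144 (L = (7 + 5)*(2*6) = 12*12 = 144)
w/L = -1371304/465475/144 = -1371304/465475*1/144 = -171413/8378550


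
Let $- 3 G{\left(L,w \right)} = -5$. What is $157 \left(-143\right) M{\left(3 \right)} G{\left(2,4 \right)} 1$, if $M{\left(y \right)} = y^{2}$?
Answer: $-336765$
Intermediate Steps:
$G{\left(L,w \right)} = \frac{5}{3}$ ($G{\left(L,w \right)} = \left(- \frac{1}{3}\right) \left(-5\right) = \frac{5}{3}$)
$157 \left(-143\right) M{\left(3 \right)} G{\left(2,4 \right)} 1 = 157 \left(-143\right) 3^{2} \cdot \frac{5}{3} \cdot 1 = - 22451 \cdot 9 \cdot \frac{5}{3} \cdot 1 = - 22451 \cdot 15 \cdot 1 = \left(-22451\right) 15 = -336765$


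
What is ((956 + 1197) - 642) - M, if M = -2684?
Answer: 4195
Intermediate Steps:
((956 + 1197) - 642) - M = ((956 + 1197) - 642) - 1*(-2684) = (2153 - 642) + 2684 = 1511 + 2684 = 4195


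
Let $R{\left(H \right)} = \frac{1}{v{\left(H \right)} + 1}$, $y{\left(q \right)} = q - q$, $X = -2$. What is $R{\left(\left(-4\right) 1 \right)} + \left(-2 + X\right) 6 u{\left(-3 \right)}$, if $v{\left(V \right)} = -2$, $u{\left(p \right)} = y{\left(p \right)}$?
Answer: $-1$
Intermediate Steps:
$y{\left(q \right)} = 0$
$u{\left(p \right)} = 0$
$R{\left(H \right)} = -1$ ($R{\left(H \right)} = \frac{1}{-2 + 1} = \frac{1}{-1} = -1$)
$R{\left(\left(-4\right) 1 \right)} + \left(-2 + X\right) 6 u{\left(-3 \right)} = -1 + \left(-2 - 2\right) 6 \cdot 0 = -1 + \left(-4\right) 6 \cdot 0 = -1 - 0 = -1 + 0 = -1$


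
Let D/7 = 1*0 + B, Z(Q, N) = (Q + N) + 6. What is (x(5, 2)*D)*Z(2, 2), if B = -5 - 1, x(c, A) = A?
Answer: -840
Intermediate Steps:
B = -6
Z(Q, N) = 6 + N + Q (Z(Q, N) = (N + Q) + 6 = 6 + N + Q)
D = -42 (D = 7*(1*0 - 6) = 7*(0 - 6) = 7*(-6) = -42)
(x(5, 2)*D)*Z(2, 2) = (2*(-42))*(6 + 2 + 2) = -84*10 = -840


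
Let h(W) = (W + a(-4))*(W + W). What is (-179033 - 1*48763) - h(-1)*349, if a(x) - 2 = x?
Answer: -229890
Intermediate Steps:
a(x) = 2 + x
h(W) = 2*W*(-2 + W) (h(W) = (W + (2 - 4))*(W + W) = (W - 2)*(2*W) = (-2 + W)*(2*W) = 2*W*(-2 + W))
(-179033 - 1*48763) - h(-1)*349 = (-179033 - 1*48763) - 2*(-1)*(-2 - 1)*349 = (-179033 - 48763) - 2*(-1)*(-3)*349 = -227796 - 6*349 = -227796 - 1*2094 = -227796 - 2094 = -229890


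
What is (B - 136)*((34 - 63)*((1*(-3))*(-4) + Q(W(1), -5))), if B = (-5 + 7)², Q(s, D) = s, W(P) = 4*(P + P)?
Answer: 76560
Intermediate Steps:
W(P) = 8*P (W(P) = 4*(2*P) = 8*P)
B = 4 (B = 2² = 4)
(B - 136)*((34 - 63)*((1*(-3))*(-4) + Q(W(1), -5))) = (4 - 136)*((34 - 63)*((1*(-3))*(-4) + 8*1)) = -(-3828)*(-3*(-4) + 8) = -(-3828)*(12 + 8) = -(-3828)*20 = -132*(-580) = 76560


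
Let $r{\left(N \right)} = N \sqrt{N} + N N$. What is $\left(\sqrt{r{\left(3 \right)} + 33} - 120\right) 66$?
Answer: $-7920 + 66 \sqrt{42 + 3 \sqrt{3}} \approx -7466.6$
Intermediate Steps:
$r{\left(N \right)} = N^{2} + N^{\frac{3}{2}}$ ($r{\left(N \right)} = N^{\frac{3}{2}} + N^{2} = N^{2} + N^{\frac{3}{2}}$)
$\left(\sqrt{r{\left(3 \right)} + 33} - 120\right) 66 = \left(\sqrt{\left(3^{2} + 3^{\frac{3}{2}}\right) + 33} - 120\right) 66 = \left(\sqrt{\left(9 + 3 \sqrt{3}\right) + 33} - 120\right) 66 = \left(\sqrt{42 + 3 \sqrt{3}} - 120\right) 66 = \left(-120 + \sqrt{42 + 3 \sqrt{3}}\right) 66 = -7920 + 66 \sqrt{42 + 3 \sqrt{3}}$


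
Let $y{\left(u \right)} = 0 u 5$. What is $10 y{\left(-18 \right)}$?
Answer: $0$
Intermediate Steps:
$y{\left(u \right)} = 0$ ($y{\left(u \right)} = 0 \cdot 5 = 0$)
$10 y{\left(-18 \right)} = 10 \cdot 0 = 0$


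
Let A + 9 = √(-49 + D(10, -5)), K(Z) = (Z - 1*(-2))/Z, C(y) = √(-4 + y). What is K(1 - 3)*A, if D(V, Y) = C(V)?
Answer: 0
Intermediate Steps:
D(V, Y) = √(-4 + V)
K(Z) = (2 + Z)/Z (K(Z) = (Z + 2)/Z = (2 + Z)/Z)
A = -9 + √(-49 + √6) (A = -9 + √(-49 + √(-4 + 10)) = -9 + √(-49 + √6) ≈ -9.0 + 6.8228*I)
K(1 - 3)*A = ((2 + (1 - 3))/(1 - 3))*(-9 + I*√(49 - √6)) = ((2 - 2)/(-2))*(-9 + I*√(49 - √6)) = (-½*0)*(-9 + I*√(49 - √6)) = 0*(-9 + I*√(49 - √6)) = 0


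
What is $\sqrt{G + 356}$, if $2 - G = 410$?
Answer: $2 i \sqrt{13} \approx 7.2111 i$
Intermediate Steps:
$G = -408$ ($G = 2 - 410 = -408$)
$\sqrt{G + 356} = \sqrt{-408 + 356} = \sqrt{-52} = 2 i \sqrt{13}$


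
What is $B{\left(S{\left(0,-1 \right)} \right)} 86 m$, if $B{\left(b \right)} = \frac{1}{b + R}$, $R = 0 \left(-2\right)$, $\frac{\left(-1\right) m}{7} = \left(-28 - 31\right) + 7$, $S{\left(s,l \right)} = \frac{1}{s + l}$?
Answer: $-31304$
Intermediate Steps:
$S{\left(s,l \right)} = \frac{1}{l + s}$
$m = 364$ ($m = - 7 \left(\left(-28 - 31\right) + 7\right) = - 7 \left(-59 + 7\right) = \left(-7\right) \left(-52\right) = 364$)
$R = 0$
$B{\left(b \right)} = \frac{1}{b}$ ($B{\left(b \right)} = \frac{1}{b + 0} = \frac{1}{b}$)
$B{\left(S{\left(0,-1 \right)} \right)} 86 m = \frac{1}{\frac{1}{-1 + 0}} \cdot 86 \cdot 364 = \frac{1}{\frac{1}{-1}} \cdot 86 \cdot 364 = \frac{1}{-1} \cdot 86 \cdot 364 = \left(-1\right) 86 \cdot 364 = \left(-86\right) 364 = -31304$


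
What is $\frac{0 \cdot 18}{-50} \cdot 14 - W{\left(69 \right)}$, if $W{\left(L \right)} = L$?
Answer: $-69$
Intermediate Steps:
$\frac{0 \cdot 18}{-50} \cdot 14 - W{\left(69 \right)} = \frac{0 \cdot 18}{-50} \cdot 14 - 69 = 0 \left(- \frac{1}{50}\right) 14 - 69 = 0 \cdot 14 - 69 = 0 - 69 = -69$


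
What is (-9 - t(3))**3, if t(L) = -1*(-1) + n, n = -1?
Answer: -729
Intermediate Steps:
t(L) = 0 (t(L) = -1*(-1) - 1 = 1 - 1 = 0)
(-9 - t(3))**3 = (-9 - 1*0)**3 = (-9 + 0)**3 = (-9)**3 = -729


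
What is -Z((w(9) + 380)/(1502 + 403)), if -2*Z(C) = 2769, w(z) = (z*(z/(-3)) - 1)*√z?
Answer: 2769/2 ≈ 1384.5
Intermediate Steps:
w(z) = √z*(-1 - z²/3) (w(z) = (z*(z*(-⅓)) - 1)*√z = (z*(-z/3) - 1)*√z = (-z²/3 - 1)*√z = (-1 - z²/3)*√z = √z*(-1 - z²/3))
Z(C) = -2769/2 (Z(C) = -½*2769 = -2769/2)
-Z((w(9) + 380)/(1502 + 403)) = -1*(-2769/2) = 2769/2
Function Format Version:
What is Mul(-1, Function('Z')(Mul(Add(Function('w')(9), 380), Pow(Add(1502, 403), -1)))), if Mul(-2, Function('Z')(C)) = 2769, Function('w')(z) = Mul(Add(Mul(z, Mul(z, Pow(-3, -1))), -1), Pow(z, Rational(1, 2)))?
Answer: Rational(2769, 2) ≈ 1384.5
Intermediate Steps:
Function('w')(z) = Mul(Pow(z, Rational(1, 2)), Add(-1, Mul(Rational(-1, 3), Pow(z, 2)))) (Function('w')(z) = Mul(Add(Mul(z, Mul(z, Rational(-1, 3))), -1), Pow(z, Rational(1, 2))) = Mul(Add(Mul(z, Mul(Rational(-1, 3), z)), -1), Pow(z, Rational(1, 2))) = Mul(Add(Mul(Rational(-1, 3), Pow(z, 2)), -1), Pow(z, Rational(1, 2))) = Mul(Add(-1, Mul(Rational(-1, 3), Pow(z, 2))), Pow(z, Rational(1, 2))) = Mul(Pow(z, Rational(1, 2)), Add(-1, Mul(Rational(-1, 3), Pow(z, 2)))))
Function('Z')(C) = Rational(-2769, 2) (Function('Z')(C) = Mul(Rational(-1, 2), 2769) = Rational(-2769, 2))
Mul(-1, Function('Z')(Mul(Add(Function('w')(9), 380), Pow(Add(1502, 403), -1)))) = Mul(-1, Rational(-2769, 2)) = Rational(2769, 2)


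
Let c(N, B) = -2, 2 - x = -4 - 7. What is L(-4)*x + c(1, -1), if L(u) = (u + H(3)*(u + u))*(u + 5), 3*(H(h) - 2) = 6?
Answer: -470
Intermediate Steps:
x = 13 (x = 2 - (-4 - 7) = 2 - 1*(-11) = 2 + 11 = 13)
H(h) = 4 (H(h) = 2 + (⅓)*6 = 2 + 2 = 4)
L(u) = 9*u*(5 + u) (L(u) = (u + 4*(u + u))*(u + 5) = (u + 4*(2*u))*(5 + u) = (u + 8*u)*(5 + u) = (9*u)*(5 + u) = 9*u*(5 + u))
L(-4)*x + c(1, -1) = (9*(-4)*(5 - 4))*13 - 2 = (9*(-4)*1)*13 - 2 = -36*13 - 2 = -468 - 2 = -470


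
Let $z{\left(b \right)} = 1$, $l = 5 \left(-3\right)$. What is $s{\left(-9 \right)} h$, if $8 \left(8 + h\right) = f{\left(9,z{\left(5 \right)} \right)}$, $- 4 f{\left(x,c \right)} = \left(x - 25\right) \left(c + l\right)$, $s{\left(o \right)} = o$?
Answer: $135$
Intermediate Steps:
$l = -15$
$f{\left(x,c \right)} = - \frac{\left(-25 + x\right) \left(-15 + c\right)}{4}$ ($f{\left(x,c \right)} = - \frac{\left(x - 25\right) \left(c - 15\right)}{4} = - \frac{\left(-25 + x\right) \left(-15 + c\right)}{4}$)
$h = -15$ ($h = -8 + \frac{- \frac{375}{4} + \frac{15}{4} \cdot 9 + \frac{25}{4} \cdot 1 - \frac{1}{4} \cdot 9}{8} = -8 + \frac{- \frac{375}{4} + \frac{135}{4} + \frac{25}{4} - \frac{9}{4}}{8} = -8 + \frac{1}{8} \left(-56\right) = -8 - 7 = -15$)
$s{\left(-9 \right)} h = \left(-9\right) \left(-15\right) = 135$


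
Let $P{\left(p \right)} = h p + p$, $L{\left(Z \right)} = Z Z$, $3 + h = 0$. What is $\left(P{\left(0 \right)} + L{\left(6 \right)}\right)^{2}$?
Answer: $1296$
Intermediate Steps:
$h = -3$ ($h = -3 + 0 = -3$)
$L{\left(Z \right)} = Z^{2}$
$P{\left(p \right)} = - 2 p$ ($P{\left(p \right)} = - 3 p + p = - 2 p$)
$\left(P{\left(0 \right)} + L{\left(6 \right)}\right)^{2} = \left(\left(-2\right) 0 + 6^{2}\right)^{2} = \left(0 + 36\right)^{2} = 36^{2} = 1296$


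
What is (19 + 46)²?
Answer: 4225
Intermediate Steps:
(19 + 46)² = 65² = 4225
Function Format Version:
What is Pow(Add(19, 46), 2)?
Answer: 4225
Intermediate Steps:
Pow(Add(19, 46), 2) = Pow(65, 2) = 4225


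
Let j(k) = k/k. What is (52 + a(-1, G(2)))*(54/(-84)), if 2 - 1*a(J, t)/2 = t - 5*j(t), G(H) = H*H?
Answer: -261/7 ≈ -37.286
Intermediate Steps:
G(H) = H**2
j(k) = 1
a(J, t) = 14 - 2*t (a(J, t) = 4 - 2*(t - 5*1) = 4 - 2*(t - 5) = 4 - 2*(-5 + t) = 4 + (10 - 2*t) = 14 - 2*t)
(52 + a(-1, G(2)))*(54/(-84)) = (52 + (14 - 2*2**2))*(54/(-84)) = (52 + (14 - 2*4))*(54*(-1/84)) = (52 + (14 - 8))*(-9/14) = (52 + 6)*(-9/14) = 58*(-9/14) = -261/7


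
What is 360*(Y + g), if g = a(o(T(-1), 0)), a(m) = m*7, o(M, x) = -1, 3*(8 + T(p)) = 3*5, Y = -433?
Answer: -158400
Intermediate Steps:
T(p) = -3 (T(p) = -8 + (3*5)/3 = -8 + (⅓)*15 = -8 + 5 = -3)
a(m) = 7*m
g = -7 (g = 7*(-1) = -7)
360*(Y + g) = 360*(-433 - 7) = 360*(-440) = -158400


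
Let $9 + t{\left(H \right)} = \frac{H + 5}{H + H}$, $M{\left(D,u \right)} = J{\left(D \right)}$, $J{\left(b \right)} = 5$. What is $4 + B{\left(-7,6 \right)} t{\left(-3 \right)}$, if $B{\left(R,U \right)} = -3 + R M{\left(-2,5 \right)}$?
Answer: $\frac{1076}{3} \approx 358.67$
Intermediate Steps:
$M{\left(D,u \right)} = 5$
$B{\left(R,U \right)} = -3 + 5 R$ ($B{\left(R,U \right)} = -3 + R 5 = -3 + 5 R$)
$t{\left(H \right)} = -9 + \frac{5 + H}{2 H}$ ($t{\left(H \right)} = -9 + \frac{H + 5}{H + H} = -9 + \frac{5 + H}{2 H}$)
$4 + B{\left(-7,6 \right)} t{\left(-3 \right)} = 4 + \left(-3 + 5 \left(-7\right)\right) \frac{5 - -51}{2 \left(-3\right)} = 4 + \left(-3 - 35\right) \frac{1}{2} \left(- \frac{1}{3}\right) \left(5 + 51\right) = 4 - 38 \cdot \frac{1}{2} \left(- \frac{1}{3}\right) 56 = 4 - - \frac{1064}{3} = 4 + \frac{1064}{3} = \frac{1076}{3}$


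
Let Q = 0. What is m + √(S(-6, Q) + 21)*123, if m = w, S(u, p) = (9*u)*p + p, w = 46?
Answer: 46 + 123*√21 ≈ 609.66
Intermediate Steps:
S(u, p) = p + 9*p*u (S(u, p) = 9*p*u + p = p + 9*p*u)
m = 46
m + √(S(-6, Q) + 21)*123 = 46 + √(0*(1 + 9*(-6)) + 21)*123 = 46 + √(0*(1 - 54) + 21)*123 = 46 + √(0*(-53) + 21)*123 = 46 + √(0 + 21)*123 = 46 + √21*123 = 46 + 123*√21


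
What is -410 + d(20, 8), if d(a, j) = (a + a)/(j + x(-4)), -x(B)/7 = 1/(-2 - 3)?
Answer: -19070/47 ≈ -405.74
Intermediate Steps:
x(B) = 7/5 (x(B) = -7/(-2 - 3) = -7/(-5) = -7*(-⅕) = 7/5)
d(a, j) = 2*a/(7/5 + j) (d(a, j) = (a + a)/(j + 7/5) = (2*a)/(7/5 + j) = 2*a/(7/5 + j))
-410 + d(20, 8) = -410 + 10*20/(7 + 5*8) = -410 + 10*20/(7 + 40) = -410 + 10*20/47 = -410 + 10*20*(1/47) = -410 + 200/47 = -19070/47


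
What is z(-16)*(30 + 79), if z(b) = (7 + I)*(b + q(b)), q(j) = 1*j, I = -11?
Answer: 13952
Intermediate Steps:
q(j) = j
z(b) = -8*b (z(b) = (7 - 11)*(b + b) = -8*b)
z(-16)*(30 + 79) = (-8*(-16))*(30 + 79) = 128*109 = 13952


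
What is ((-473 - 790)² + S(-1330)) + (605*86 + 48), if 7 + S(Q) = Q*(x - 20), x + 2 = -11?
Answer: 1691130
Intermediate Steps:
x = -13 (x = -2 - 11 = -13)
S(Q) = -7 - 33*Q (S(Q) = -7 + Q*(-13 - 20) = -7 + Q*(-33) = -7 - 33*Q)
((-473 - 790)² + S(-1330)) + (605*86 + 48) = ((-473 - 790)² + (-7 - 33*(-1330))) + (605*86 + 48) = ((-1263)² + (-7 + 43890)) + (52030 + 48) = (1595169 + 43883) + 52078 = 1639052 + 52078 = 1691130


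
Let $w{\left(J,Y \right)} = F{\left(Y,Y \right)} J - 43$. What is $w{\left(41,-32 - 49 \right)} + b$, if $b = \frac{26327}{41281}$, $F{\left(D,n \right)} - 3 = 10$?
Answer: $\frac{20254017}{41281} \approx 490.64$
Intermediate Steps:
$F{\left(D,n \right)} = 13$ ($F{\left(D,n \right)} = 3 + 10 = 13$)
$w{\left(J,Y \right)} = -43 + 13 J$ ($w{\left(J,Y \right)} = 13 J - 43 = -43 + 13 J$)
$b = \frac{26327}{41281}$ ($b = 26327 \cdot \frac{1}{41281} = \frac{26327}{41281} \approx 0.63775$)
$w{\left(41,-32 - 49 \right)} + b = \left(-43 + 13 \cdot 41\right) + \frac{26327}{41281} = \left(-43 + 533\right) + \frac{26327}{41281} = 490 + \frac{26327}{41281} = \frac{20254017}{41281}$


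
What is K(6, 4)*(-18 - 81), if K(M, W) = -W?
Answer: 396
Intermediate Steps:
K(6, 4)*(-18 - 81) = (-1*4)*(-18 - 81) = -4*(-99) = 396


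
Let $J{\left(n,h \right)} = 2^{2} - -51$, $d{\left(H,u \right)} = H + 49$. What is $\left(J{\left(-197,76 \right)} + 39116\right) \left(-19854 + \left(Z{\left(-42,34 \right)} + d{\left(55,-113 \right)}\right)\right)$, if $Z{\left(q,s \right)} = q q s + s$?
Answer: $1577024460$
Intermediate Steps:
$Z{\left(q,s \right)} = s + s q^{2}$ ($Z{\left(q,s \right)} = q^{2} s + s = s q^{2} + s = s + s q^{2}$)
$d{\left(H,u \right)} = 49 + H$
$J{\left(n,h \right)} = 55$ ($J{\left(n,h \right)} = 4 + 51 = 55$)
$\left(J{\left(-197,76 \right)} + 39116\right) \left(-19854 + \left(Z{\left(-42,34 \right)} + d{\left(55,-113 \right)}\right)\right) = \left(55 + 39116\right) \left(-19854 + \left(34 \left(1 + \left(-42\right)^{2}\right) + \left(49 + 55\right)\right)\right) = 39171 \left(-19854 + \left(34 \left(1 + 1764\right) + 104\right)\right) = 39171 \left(-19854 + \left(34 \cdot 1765 + 104\right)\right) = 39171 \left(-19854 + \left(60010 + 104\right)\right) = 39171 \left(-19854 + 60114\right) = 39171 \cdot 40260 = 1577024460$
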